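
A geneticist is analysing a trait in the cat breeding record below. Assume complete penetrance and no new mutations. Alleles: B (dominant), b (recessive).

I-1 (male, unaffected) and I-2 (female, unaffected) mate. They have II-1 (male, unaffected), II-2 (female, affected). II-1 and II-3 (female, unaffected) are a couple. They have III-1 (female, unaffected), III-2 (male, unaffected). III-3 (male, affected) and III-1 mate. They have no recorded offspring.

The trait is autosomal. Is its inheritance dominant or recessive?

recessive

I-1 and I-2 are both unaffected yet have an affected child II-2. Under dominance, an affected child requires at least one affected parent, so the trait cannot be dominant.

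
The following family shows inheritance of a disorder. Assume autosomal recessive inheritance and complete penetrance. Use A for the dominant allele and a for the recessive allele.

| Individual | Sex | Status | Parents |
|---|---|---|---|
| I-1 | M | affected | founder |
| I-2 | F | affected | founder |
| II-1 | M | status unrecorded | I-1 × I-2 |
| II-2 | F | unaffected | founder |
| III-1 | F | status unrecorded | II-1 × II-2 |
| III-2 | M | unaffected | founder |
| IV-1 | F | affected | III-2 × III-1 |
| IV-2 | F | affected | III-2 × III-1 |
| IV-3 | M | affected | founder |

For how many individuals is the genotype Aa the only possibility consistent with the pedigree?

1

Obligate heterozygotes: III-2 is unaffected so carries A and passed a to IV-1 (aa), so III-2 is Aa.
Every other individual is either homozygous by phenotype or has at least one consistent homozygous assignment, so the count is 1.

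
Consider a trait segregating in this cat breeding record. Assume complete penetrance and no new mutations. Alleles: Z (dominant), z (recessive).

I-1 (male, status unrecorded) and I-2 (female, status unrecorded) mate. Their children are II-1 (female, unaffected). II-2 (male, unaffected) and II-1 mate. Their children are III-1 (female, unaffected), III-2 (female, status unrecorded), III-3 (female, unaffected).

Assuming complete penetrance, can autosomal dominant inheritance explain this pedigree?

Yes

A consistent assignment under autosomal dominant exists: I-1 Zz, I-2 Zz, II-1 zz, II-2 zz, III-1 zz, III-2 zz, III-3 zz.
In this assignment every recorded phenotype matches its genotype and every non-founder's genotype is obtainable from its parents' genotypes, so the pedigree is consistent.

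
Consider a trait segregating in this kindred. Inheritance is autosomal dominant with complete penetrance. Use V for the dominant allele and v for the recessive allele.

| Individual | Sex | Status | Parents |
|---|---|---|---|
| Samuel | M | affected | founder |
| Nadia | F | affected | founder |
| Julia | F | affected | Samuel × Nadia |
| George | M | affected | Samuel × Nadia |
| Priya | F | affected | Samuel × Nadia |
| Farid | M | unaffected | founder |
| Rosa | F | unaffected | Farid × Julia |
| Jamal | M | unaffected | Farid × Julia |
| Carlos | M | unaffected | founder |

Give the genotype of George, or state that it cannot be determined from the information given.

George's phenotype allows VV or Vv, and no parent or child forces a single allele at both positions; consistent genotype assignments exist with George as VV or Vv.

cannot be determined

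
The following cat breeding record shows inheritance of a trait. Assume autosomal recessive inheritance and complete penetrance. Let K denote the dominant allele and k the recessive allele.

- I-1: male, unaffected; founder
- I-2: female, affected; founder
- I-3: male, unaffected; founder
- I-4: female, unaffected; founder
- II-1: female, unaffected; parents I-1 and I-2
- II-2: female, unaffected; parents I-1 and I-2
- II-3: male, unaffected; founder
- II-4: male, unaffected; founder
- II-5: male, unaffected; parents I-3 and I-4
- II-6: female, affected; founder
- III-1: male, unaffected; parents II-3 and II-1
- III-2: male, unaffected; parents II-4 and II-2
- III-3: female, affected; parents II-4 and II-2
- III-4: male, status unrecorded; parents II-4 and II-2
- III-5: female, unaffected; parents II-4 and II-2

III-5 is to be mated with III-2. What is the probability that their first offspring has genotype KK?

4/9

II-4 is unaffected so carries K and passed k to III-3 (kk), so II-4 is Kk.
II-2 is unaffected so carries K and received k from I-2 (kk), so II-2 is Kk.
III-5 is an unaffected offspring of II-4 (Kk) × II-2 (Kk), whose cross gives 1/4 KK : 1/2 Kk : 1/4 kk; conditioning on being unaffected, III-5 is KK with probability 1/3, Kk with probability 2/3.
III-2 is an unaffected offspring of II-4 (Kk) × II-2 (Kk), whose cross gives 1/4 KK : 1/2 Kk : 1/4 kk; conditioning on being unaffected, III-2 is KK with probability 1/3, Kk with probability 2/3.
Summing over parental genotype combinations, P(offspring has genotype KK) = 1/9·1 + 2/9·1/2 + 2/9·1/2 + 4/9·1/4 = 4/9.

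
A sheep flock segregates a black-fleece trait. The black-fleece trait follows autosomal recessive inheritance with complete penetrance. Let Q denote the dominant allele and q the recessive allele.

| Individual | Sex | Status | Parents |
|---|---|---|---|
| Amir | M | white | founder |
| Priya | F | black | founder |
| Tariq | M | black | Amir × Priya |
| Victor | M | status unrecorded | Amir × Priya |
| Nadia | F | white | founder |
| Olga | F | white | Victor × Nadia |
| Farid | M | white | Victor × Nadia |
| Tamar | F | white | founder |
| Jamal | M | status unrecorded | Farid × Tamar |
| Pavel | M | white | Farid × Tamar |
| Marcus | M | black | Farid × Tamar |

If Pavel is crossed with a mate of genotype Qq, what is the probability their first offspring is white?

Farid is white so carries Q and passed q to Marcus (qq), so Farid is Qq.
Tamar is white so carries Q and passed q to Marcus (qq), so Tamar is Qq.
Pavel is a white offspring of Farid (Qq) × Tamar (Qq), whose cross gives 1/4 QQ : 1/2 Qq : 1/4 qq; conditioning on being white, Pavel is QQ with probability 1/3, Qq with probability 2/3.
Summing over parental genotype combinations, P(offspring is white) = 1/3·1 + 2/3·3/4 = 5/6.

5/6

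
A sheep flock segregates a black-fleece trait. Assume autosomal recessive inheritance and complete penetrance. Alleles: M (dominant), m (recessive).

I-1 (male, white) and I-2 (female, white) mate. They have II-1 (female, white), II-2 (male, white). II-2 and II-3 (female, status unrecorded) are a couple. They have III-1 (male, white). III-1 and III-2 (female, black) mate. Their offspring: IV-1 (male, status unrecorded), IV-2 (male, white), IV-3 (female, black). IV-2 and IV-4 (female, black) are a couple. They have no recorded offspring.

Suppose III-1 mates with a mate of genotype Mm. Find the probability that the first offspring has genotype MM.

III-1 is white so carries M and passed m to IV-3 (mm), so III-1 is Mm.
The cross gives 1/4 MM : 1/2 Mm : 1/4 mm, so P(offspring has genotype MM) = 1/4.

1/4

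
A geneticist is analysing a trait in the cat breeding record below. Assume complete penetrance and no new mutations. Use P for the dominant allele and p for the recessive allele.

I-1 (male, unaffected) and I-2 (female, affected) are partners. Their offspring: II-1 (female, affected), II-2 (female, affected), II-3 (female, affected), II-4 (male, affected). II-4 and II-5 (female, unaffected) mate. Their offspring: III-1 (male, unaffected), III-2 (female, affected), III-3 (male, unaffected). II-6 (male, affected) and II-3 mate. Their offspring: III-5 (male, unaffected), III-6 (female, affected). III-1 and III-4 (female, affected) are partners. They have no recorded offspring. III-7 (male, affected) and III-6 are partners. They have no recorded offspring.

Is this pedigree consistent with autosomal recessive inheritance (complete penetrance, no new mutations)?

No

Under autosomal recessive, III-5 (unaffected, male) cannot arise from II-6 (affected) × II-3 (affected).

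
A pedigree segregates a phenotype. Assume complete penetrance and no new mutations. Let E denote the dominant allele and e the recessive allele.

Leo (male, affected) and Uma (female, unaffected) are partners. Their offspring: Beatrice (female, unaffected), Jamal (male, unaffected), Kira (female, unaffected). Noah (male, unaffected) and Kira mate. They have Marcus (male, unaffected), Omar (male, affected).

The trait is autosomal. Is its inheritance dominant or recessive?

recessive

Noah and Kira are both unaffected yet have an affected child Omar. Under dominance, an affected child requires at least one affected parent, so the trait cannot be dominant.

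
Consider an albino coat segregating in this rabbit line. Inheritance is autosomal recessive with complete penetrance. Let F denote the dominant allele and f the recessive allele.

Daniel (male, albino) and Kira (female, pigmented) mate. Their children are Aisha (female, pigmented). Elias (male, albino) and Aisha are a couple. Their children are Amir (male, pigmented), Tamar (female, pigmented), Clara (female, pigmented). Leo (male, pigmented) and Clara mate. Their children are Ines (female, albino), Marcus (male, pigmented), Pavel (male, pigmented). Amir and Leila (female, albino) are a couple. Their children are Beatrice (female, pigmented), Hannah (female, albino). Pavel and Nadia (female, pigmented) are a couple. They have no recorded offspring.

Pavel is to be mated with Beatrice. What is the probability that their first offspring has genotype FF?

Leo is pigmented so carries F and passed f to Ines (ff), so Leo is Ff.
Clara is pigmented so carries F and received f from Elias (ff), so Clara is Ff.
Pavel is a pigmented offspring of Leo (Ff) × Clara (Ff), whose cross gives 1/4 FF : 1/2 Ff : 1/4 ff; conditioning on being pigmented, Pavel is FF with probability 1/3, Ff with probability 2/3.
Beatrice is pigmented so carries F and received f from Leila (ff), so Beatrice is Ff.
Summing over parental genotype combinations, P(offspring has genotype FF) = 1/3·1/2 + 2/3·1/4 = 1/3.

1/3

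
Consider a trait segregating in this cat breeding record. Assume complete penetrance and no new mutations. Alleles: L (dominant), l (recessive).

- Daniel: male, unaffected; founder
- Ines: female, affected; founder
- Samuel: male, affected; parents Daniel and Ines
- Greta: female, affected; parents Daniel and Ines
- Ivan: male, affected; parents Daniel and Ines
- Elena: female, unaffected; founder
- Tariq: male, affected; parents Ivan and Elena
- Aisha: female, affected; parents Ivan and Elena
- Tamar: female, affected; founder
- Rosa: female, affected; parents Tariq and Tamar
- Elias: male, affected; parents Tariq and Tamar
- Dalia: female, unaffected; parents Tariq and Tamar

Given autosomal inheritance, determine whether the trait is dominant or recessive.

dominant

Tariq and Tamar are both affected yet have an unaffected child Dalia. Under a recessive model two affected parents are homozygous and every child would be affected, so the trait cannot be recessive.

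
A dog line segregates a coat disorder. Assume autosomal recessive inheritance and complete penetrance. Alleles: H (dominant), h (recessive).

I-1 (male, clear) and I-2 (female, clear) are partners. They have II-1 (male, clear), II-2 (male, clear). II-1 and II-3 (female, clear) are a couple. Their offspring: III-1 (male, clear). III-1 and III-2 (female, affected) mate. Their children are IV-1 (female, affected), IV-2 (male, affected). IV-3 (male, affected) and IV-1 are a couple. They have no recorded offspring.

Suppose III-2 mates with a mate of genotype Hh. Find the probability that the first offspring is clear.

1/2

III-2 is affected, so III-2 is hh.
The cross gives 1/2 Hh : 1/2 hh, so P(offspring is clear) = 1/2.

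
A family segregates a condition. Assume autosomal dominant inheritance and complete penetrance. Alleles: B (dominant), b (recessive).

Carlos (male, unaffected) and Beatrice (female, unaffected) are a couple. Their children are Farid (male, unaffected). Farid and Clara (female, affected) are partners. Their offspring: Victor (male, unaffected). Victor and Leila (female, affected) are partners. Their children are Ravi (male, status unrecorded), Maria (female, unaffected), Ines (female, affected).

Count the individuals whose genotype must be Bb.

Obligate heterozygotes: Clara is affected so carries B and passed b to Victor (bb), so Clara is Bb; Leila is affected so carries B and passed b to Maria (bb), so Leila is Bb; Ines is affected so carries B and received b from Victor (bb), so Ines is Bb.
Every other individual is either homozygous by phenotype or has at least one consistent homozygous assignment, so the count is 3.

3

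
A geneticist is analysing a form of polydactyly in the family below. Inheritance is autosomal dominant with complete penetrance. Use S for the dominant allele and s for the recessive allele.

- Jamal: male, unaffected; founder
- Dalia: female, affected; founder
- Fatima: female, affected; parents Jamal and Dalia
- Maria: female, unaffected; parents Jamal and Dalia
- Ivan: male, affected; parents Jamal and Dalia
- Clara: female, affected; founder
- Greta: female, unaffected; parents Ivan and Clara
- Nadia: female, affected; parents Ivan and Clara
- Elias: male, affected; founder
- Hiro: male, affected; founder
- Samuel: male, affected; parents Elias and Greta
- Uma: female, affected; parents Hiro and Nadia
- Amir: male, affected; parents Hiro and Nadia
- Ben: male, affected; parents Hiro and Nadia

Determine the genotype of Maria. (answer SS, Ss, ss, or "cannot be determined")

ss

Maria is unaffected, so Maria is ss.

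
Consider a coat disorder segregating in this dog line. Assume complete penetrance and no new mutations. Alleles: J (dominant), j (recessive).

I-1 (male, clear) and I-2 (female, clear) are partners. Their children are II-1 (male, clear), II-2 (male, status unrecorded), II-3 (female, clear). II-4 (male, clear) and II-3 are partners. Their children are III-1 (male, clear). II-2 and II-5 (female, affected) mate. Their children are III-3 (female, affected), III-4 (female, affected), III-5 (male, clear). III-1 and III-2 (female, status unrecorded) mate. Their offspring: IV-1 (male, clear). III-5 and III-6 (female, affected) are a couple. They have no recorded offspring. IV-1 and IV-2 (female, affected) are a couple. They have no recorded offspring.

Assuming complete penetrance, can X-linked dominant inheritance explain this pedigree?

Yes

A consistent assignment under X-linked dominant exists: I-1 X^j Y, I-2 X^j X^j, II-1 X^j Y, II-2 X^j Y, II-3 X^j X^j, II-4 X^j Y, II-5 X^J X^j, III-1 X^j Y, III-2 X^J X^j, III-3 X^J X^j, III-4 X^J X^j, III-5 X^j Y, III-6 X^J X^J, IV-1 X^j Y, IV-2 X^J X^J.
In this assignment every recorded phenotype matches its genotype and every non-founder's genotype is obtainable from its parents' genotypes, so the pedigree is consistent.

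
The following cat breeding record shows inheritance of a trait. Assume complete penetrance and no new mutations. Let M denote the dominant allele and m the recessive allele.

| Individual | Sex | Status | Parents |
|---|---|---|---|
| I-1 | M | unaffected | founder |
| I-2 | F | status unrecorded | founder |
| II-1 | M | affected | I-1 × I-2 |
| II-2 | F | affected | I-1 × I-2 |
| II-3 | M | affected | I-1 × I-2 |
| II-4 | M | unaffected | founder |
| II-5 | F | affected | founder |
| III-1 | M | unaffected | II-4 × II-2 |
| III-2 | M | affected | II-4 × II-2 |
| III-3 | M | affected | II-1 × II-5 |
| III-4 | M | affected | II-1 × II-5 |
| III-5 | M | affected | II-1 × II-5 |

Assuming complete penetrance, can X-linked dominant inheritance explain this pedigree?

Yes

A consistent assignment under X-linked dominant exists: I-1 X^m Y, I-2 X^M X^M, II-1 X^M Y, II-2 X^M X^m, II-3 X^M Y, II-4 X^m Y, II-5 X^M X^M, III-1 X^m Y, III-2 X^M Y, III-3 X^M Y, III-4 X^M Y, III-5 X^M Y.
In this assignment every recorded phenotype matches its genotype and every non-founder's genotype is obtainable from its parents' genotypes, so the pedigree is consistent.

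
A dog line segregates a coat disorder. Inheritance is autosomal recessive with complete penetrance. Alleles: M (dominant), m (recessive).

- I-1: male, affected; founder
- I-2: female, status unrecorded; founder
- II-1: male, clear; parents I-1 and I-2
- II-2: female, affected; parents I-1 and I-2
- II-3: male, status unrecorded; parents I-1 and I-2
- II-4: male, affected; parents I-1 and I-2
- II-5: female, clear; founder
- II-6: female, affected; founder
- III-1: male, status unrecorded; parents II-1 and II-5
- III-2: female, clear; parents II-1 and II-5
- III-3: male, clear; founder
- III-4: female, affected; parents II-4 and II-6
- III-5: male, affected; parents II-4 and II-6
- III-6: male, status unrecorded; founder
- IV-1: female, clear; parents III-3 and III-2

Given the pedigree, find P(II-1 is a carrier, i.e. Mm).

1

II-1 is clear so carries M and received m from I-1 (mm), so II-1 is Mm, giving P(Mm) = 1.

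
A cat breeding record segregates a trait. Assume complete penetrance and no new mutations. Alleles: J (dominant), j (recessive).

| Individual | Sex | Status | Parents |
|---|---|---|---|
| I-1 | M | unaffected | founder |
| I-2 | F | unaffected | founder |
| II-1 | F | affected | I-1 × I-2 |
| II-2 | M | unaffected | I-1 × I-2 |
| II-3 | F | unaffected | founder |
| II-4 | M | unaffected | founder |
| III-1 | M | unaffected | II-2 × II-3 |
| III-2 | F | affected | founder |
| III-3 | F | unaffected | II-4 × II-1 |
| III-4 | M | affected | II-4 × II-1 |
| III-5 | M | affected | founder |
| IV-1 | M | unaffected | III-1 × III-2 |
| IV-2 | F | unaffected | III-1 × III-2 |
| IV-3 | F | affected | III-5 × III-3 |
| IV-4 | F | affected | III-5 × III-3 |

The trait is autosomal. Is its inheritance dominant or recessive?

recessive

I-1 and I-2 are both unaffected yet have an affected child II-1. Under dominance, an affected child requires at least one affected parent, so the trait cannot be dominant.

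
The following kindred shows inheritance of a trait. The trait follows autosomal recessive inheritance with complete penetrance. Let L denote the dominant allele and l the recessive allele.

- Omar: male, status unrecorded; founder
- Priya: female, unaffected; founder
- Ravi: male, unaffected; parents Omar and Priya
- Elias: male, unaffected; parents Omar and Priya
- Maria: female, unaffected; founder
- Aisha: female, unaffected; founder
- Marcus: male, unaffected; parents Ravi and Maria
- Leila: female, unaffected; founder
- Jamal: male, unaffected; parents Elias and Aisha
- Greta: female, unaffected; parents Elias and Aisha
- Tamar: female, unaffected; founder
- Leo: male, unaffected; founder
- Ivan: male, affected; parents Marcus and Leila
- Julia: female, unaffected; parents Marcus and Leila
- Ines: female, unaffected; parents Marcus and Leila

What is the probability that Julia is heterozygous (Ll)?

2/3

Marcus is unaffected so carries L and passed l to Ivan (ll), so Marcus is Ll.
Leila is unaffected so carries L and passed l to Ivan (ll), so Leila is Ll.
Their cross gives offspring ratios 1/4 LL : 1/2 Ll : 1/4 ll. Conditioning on Julia being unaffected, P(Ll) = 1/2 / 3/4 = 2/3.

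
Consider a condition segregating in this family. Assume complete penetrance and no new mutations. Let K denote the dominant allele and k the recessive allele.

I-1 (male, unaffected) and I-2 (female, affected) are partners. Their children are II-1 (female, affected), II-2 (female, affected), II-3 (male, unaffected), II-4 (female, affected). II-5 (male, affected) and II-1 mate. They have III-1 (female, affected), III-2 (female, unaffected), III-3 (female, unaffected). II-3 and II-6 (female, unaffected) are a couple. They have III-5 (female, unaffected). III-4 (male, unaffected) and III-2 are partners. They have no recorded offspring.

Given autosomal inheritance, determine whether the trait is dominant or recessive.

dominant

II-5 and II-1 are both affected yet have an unaffected child III-2. Under a recessive model two affected parents are homozygous and every child would be affected, so the trait cannot be recessive.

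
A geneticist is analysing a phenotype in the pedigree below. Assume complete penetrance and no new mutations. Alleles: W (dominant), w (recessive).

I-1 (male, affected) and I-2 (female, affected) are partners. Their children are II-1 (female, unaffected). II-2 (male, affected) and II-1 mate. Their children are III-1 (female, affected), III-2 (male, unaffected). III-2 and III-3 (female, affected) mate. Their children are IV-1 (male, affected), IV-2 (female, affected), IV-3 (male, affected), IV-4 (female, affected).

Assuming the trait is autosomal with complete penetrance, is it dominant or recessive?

I-1 and I-2 are both affected yet have an unaffected child II-1. Under a recessive model two affected parents are homozygous and every child would be affected, so the trait cannot be recessive.

dominant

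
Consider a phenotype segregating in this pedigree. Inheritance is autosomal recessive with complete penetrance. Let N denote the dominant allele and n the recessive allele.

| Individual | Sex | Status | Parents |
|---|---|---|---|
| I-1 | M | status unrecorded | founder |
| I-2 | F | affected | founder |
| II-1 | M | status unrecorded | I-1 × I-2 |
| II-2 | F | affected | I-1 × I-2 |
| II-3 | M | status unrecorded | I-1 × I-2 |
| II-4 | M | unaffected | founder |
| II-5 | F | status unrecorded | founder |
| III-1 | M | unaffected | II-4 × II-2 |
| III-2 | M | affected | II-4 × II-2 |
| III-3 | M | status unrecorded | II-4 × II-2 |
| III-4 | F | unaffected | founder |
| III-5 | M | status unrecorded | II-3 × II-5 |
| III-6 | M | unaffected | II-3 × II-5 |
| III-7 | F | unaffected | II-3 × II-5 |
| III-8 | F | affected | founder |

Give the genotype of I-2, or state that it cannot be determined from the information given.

I-2 is affected, so I-2 is nn.

nn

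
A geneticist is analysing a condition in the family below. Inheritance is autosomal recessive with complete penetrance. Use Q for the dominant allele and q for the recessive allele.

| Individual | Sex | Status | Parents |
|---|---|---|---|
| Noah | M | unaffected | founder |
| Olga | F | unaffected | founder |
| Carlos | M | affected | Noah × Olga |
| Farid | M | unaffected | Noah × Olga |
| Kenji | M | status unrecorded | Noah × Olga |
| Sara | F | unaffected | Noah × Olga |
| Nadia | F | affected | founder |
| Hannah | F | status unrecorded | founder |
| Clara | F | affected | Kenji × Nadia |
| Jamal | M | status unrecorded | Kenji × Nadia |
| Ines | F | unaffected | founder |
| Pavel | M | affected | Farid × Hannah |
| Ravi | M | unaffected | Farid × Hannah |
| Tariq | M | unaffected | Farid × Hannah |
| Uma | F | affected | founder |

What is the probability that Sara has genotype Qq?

2/3

Noah is unaffected so carries Q and passed q to Carlos (qq), so Noah is Qq.
Olga is unaffected so carries Q and passed q to Carlos (qq), so Olga is Qq.
Their cross gives offspring ratios 1/4 QQ : 1/2 Qq : 1/4 qq. Conditioning on Sara being unaffected, P(Qq) = 1/2 / 3/4 = 2/3.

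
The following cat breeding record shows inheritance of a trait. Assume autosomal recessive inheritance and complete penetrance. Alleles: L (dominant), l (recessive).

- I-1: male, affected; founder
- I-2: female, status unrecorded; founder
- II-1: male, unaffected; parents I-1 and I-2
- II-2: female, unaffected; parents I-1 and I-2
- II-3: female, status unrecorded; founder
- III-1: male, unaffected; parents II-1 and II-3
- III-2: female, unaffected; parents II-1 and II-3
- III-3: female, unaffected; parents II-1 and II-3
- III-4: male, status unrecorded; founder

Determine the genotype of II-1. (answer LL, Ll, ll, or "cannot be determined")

From phenotype alone, II-1 is LL or Ll.
II-1 is unaffected so carries L and received l from I-1 (ll), so II-1 is Ll.

Ll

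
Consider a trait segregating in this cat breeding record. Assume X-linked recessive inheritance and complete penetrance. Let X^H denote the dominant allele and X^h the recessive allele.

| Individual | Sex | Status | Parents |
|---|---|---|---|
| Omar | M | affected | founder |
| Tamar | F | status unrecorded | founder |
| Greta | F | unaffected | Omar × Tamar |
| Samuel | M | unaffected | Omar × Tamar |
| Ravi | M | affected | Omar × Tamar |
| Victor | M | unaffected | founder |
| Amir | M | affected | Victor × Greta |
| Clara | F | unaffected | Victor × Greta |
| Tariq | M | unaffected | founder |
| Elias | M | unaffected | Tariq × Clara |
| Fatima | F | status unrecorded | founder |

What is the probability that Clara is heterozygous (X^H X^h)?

1/3

Victor is unaffected, so Victor is X^H Y.
Greta is unaffected so carries H and received h from Omar (X^h Y), so Greta is X^H X^h.
Their cross gives offspring ratios 1/2 X^H X^H : 1/2 X^H X^h. Conditioning on Clara being unaffected, P(X^H X^h) = 1/2 / 1 = 1/2 before taking Clara's own offspring into account.
Tariq is unaffected, so Tariq is X^H Y.
Now use Clara's offspring. Probability of each recorded status — unaffected son Elias: 1/2 if Clara is X^H X^h, 1 if X^H X^H.
Bayes: P(X^H X^h) = 1/2·1/2 / (1/2·1/2 + 1/2·1) = 1/3.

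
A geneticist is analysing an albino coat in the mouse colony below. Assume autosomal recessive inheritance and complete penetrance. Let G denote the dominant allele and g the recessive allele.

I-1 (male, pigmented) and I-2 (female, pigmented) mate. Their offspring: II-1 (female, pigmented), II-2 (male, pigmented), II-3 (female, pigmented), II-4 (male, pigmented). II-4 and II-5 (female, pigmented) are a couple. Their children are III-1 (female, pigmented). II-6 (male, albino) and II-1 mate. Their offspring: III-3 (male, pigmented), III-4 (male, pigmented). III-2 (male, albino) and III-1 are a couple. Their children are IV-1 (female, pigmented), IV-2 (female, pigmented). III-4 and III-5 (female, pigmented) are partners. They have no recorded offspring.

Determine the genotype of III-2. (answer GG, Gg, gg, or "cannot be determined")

gg

III-2 is albino, so III-2 is gg.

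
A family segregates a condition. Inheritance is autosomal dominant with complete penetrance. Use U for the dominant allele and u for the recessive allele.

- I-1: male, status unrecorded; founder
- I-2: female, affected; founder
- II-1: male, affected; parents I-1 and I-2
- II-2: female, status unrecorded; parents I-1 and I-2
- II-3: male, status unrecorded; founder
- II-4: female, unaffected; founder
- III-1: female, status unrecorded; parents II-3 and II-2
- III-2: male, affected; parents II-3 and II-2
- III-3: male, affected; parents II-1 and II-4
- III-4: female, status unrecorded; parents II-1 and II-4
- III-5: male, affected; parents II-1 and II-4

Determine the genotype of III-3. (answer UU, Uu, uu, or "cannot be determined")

Uu

From phenotype alone, III-3 is UU or Uu.
III-3 is affected so carries U and received u from II-4 (uu), so III-3 is Uu.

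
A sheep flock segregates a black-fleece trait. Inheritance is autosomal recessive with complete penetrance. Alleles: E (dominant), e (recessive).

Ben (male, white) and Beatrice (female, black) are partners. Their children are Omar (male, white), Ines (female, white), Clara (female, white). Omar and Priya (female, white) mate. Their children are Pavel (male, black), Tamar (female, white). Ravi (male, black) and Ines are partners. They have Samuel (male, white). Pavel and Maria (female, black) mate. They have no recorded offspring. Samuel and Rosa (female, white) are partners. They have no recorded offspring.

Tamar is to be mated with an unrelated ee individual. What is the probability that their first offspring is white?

Omar is white so carries E and received e from Beatrice (ee), so Omar is Ee.
Priya is white so carries E and passed e to Pavel (ee), so Priya is Ee.
Tamar is a white offspring of Omar (Ee) × Priya (Ee), whose cross gives 1/4 EE : 1/2 Ee : 1/4 ee; conditioning on being white, Tamar is EE with probability 1/3, Ee with probability 2/3.
Summing over parental genotype combinations, P(offspring is white) = 1/3·1 + 2/3·1/2 = 2/3.

2/3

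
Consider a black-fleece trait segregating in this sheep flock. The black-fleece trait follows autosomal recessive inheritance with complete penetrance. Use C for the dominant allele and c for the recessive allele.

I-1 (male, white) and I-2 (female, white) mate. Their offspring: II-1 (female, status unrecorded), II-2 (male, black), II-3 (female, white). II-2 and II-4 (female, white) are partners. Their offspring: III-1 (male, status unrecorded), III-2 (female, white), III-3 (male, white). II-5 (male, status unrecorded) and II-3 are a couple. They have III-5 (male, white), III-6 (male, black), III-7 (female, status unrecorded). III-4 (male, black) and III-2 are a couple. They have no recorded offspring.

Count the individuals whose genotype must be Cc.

Obligate heterozygotes: I-1 is white so carries C and passed c to II-2 (cc), so I-1 is Cc; I-2 is white so carries C and passed c to II-2 (cc), so I-2 is Cc; II-3 is white so carries C and passed c to III-6 (cc), so II-3 is Cc; III-2 is white so carries C and received c from II-2 (cc), so III-2 is Cc; III-3 is white so carries C and received c from II-2 (cc), so III-3 is Cc.
Every other individual is either homozygous by phenotype or has at least one consistent homozygous assignment, so the count is 5.

5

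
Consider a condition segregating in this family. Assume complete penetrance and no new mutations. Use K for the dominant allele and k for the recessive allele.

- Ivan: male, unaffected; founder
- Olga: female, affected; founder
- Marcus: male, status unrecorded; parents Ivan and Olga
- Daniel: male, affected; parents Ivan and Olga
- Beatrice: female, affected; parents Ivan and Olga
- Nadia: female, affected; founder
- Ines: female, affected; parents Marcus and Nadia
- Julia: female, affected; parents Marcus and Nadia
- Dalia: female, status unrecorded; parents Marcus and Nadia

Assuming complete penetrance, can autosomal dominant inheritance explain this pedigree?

Yes

A consistent assignment under autosomal dominant exists: Ivan kk, Olga KK, Marcus Kk, Daniel Kk, Beatrice Kk, Nadia KK, Ines KK, Julia KK, Dalia KK.
In this assignment every recorded phenotype matches its genotype and every non-founder's genotype is obtainable from its parents' genotypes, so the pedigree is consistent.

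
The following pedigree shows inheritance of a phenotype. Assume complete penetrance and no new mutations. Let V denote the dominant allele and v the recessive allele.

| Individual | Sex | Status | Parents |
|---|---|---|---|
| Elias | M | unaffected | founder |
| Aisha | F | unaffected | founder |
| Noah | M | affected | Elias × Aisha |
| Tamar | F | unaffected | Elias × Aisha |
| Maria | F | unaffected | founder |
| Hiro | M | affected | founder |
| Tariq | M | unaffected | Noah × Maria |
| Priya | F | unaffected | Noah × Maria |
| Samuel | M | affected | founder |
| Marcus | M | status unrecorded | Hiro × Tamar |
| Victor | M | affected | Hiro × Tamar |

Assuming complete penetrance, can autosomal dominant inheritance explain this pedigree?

No

Under autosomal dominant, Noah (affected, male) cannot arise from Elias (unaffected) × Aisha (unaffected).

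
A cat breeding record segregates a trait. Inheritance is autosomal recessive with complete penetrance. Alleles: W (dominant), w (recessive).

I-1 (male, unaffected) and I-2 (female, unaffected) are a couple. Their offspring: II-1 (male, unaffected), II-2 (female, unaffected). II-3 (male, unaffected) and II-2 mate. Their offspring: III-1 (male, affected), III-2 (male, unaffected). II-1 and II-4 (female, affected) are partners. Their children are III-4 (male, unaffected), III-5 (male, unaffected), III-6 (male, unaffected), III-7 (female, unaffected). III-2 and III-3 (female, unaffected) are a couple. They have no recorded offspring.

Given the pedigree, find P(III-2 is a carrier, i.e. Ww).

2/3

II-3 is unaffected so carries W and passed w to III-1 (ww), so II-3 is Ww.
II-2 is unaffected so carries W and passed w to III-1 (ww), so II-2 is Ww.
Their cross gives offspring ratios 1/4 WW : 1/2 Ww : 1/4 ww. Conditioning on III-2 being unaffected, P(Ww) = 1/2 / 3/4 = 2/3.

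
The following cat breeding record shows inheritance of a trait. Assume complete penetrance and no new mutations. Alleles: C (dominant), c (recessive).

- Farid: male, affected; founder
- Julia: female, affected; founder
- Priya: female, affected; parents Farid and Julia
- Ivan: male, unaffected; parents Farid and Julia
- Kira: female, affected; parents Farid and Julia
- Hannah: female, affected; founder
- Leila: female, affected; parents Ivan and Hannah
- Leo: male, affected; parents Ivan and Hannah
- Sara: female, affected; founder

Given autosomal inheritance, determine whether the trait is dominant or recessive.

dominant

Farid and Julia are both affected yet have an unaffected child Ivan. Under a recessive model two affected parents are homozygous and every child would be affected, so the trait cannot be recessive.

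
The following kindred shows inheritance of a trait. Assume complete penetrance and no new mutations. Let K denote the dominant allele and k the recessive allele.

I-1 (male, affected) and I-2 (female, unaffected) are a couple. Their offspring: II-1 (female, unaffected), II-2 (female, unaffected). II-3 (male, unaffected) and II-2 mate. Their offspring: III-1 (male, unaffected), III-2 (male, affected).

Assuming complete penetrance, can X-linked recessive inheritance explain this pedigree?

Yes

A consistent assignment under X-linked recessive exists: I-1 X^k Y, I-2 X^K X^K, II-1 X^K X^k, II-2 X^K X^k, II-3 X^K Y, III-1 X^K Y, III-2 X^k Y.
In this assignment every recorded phenotype matches its genotype and every non-founder's genotype is obtainable from its parents' genotypes, so the pedigree is consistent.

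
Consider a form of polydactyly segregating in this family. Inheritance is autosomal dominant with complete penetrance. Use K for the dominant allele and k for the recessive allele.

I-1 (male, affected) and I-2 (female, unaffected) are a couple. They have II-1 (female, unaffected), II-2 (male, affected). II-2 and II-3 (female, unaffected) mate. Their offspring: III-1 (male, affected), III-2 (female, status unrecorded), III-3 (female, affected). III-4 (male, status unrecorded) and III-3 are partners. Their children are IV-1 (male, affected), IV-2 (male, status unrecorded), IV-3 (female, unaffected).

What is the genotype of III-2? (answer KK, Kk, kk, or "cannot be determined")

cannot be determined

III-2's phenotype is unrecorded, and no parent or child forces a single allele at both positions; consistent genotype assignments exist with III-2 as Kk or kk.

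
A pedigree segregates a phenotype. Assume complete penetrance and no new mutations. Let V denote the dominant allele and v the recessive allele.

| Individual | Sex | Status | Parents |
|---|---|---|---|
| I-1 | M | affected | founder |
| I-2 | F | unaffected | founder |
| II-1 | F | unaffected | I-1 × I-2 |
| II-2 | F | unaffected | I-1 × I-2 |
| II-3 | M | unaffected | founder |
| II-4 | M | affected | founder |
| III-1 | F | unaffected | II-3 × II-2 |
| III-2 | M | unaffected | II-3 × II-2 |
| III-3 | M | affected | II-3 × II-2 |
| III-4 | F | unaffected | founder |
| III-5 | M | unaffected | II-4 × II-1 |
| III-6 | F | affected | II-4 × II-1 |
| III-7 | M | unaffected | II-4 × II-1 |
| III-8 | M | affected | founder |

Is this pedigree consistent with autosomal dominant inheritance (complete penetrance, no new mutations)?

Under autosomal dominant, III-3 (affected, male) cannot arise from II-3 (unaffected) × II-2 (unaffected).

No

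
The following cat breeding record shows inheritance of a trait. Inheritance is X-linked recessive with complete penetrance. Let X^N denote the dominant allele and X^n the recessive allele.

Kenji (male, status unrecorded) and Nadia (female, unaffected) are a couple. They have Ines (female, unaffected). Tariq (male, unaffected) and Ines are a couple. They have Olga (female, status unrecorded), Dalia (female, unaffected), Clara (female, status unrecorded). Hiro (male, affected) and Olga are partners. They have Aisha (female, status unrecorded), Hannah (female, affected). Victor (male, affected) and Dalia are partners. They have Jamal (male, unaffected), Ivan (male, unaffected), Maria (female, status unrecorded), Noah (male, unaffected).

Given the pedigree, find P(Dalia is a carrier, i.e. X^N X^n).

Tariq is unaffected, so Tariq is X^N Y.
Ines is unaffected so carries N and passed n to Olga (X^N X^n, whose N came from Tariq), so Ines is X^N X^n.
Their cross gives offspring ratios 1/2 X^N X^N : 1/2 X^N X^n. Conditioning on Dalia being unaffected, P(X^N X^n) = 1/2 / 1 = 1/2 before taking Dalia's own offspring into account.
Victor is affected, so Victor is X^n Y.
Now use Dalia's offspring. Probability of each recorded status — unaffected son Jamal: 1/2 if Dalia is X^N X^n, 1 if X^N X^N; unaffected son Ivan: 1/2 if Dalia is X^N X^n, 1 if X^N X^N; unaffected son Noah: 1/2 if Dalia is X^N X^n, 1 if X^N X^N. (Maria: equally likely either way, so uninformative.)
Bayes: P(X^N X^n) = 1/2·1/8 / (1/2·1/8 + 1/2·1) = 1/9.

1/9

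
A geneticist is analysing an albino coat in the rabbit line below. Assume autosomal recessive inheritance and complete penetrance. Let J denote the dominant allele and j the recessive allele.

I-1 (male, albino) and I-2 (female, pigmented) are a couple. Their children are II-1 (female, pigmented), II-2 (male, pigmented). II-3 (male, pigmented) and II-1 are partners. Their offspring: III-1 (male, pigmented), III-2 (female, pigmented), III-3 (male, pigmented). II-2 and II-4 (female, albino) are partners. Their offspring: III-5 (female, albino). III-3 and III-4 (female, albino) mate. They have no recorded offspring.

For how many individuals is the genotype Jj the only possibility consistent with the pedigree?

2

Obligate heterozygotes: II-1 is pigmented so carries J and received j from I-1 (jj), so II-1 is Jj; II-2 is pigmented so carries J and received j from I-1 (jj), so II-2 is Jj.
Every other individual is either homozygous by phenotype or has at least one consistent homozygous assignment, so the count is 2.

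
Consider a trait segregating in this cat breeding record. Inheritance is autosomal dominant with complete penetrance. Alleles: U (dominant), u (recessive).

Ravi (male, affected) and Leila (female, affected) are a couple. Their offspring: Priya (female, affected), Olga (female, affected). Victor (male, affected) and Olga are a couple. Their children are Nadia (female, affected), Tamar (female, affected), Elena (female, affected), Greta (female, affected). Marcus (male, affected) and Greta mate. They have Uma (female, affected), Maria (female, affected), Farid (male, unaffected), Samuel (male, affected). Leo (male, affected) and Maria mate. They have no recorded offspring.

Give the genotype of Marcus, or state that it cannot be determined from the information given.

Uu

From phenotype alone, Marcus is UU or Uu.
Marcus is affected so carries U and passed u to Farid (uu), so Marcus is Uu.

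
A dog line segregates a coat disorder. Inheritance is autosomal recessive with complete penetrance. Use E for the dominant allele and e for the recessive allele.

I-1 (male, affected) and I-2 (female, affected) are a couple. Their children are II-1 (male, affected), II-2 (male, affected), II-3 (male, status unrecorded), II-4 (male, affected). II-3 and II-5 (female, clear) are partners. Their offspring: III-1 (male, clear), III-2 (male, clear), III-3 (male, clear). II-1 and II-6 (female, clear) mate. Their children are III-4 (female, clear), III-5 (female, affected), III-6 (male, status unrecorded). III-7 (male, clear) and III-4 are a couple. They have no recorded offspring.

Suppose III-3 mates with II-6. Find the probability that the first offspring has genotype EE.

III-3 is clear so carries E and received e from II-3 (ee), so III-3 is Ee.
II-6 is clear so carries E and passed e to III-5 (ee), so II-6 is Ee.
The cross gives 1/4 EE : 1/2 Ee : 1/4 ee, so P(offspring has genotype EE) = 1/4.

1/4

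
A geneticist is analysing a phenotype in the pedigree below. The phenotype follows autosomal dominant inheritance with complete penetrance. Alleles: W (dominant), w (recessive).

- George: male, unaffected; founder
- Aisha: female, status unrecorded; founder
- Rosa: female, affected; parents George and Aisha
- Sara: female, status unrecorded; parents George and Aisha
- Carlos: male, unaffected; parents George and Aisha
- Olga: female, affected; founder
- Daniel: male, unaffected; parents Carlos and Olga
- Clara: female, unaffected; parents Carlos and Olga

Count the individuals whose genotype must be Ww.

Obligate heterozygotes: Aisha passed W to Rosa (Ww, whose w came from George) and passed w to Carlos (ww), so Aisha is Ww; Rosa is affected so carries W and received w from George (ww), so Rosa is Ww; Olga is affected so carries W and passed w to Daniel (ww), so Olga is Ww.
Every other individual is either homozygous by phenotype or has at least one consistent homozygous assignment, so the count is 3.

3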